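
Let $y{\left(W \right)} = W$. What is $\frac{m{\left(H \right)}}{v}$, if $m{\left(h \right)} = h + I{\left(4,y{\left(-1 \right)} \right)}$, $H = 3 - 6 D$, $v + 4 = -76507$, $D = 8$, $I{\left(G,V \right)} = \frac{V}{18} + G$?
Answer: $\frac{739}{1377198} \approx 0.0005366$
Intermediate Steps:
$I{\left(G,V \right)} = G + \frac{V}{18}$ ($I{\left(G,V \right)} = \frac{V}{18} + G = G + \frac{V}{18}$)
$v = -76511$ ($v = -4 - 76507 = -76511$)
$H = -45$ ($H = 3 - 48 = -45$)
$m{\left(h \right)} = \frac{71}{18} + h$ ($m{\left(h \right)} = h + \left(4 + \frac{1}{18} \left(-1\right)\right) = h + \left(4 - \frac{1}{18}\right) = h + \frac{71}{18} = \frac{71}{18} + h$)
$\frac{m{\left(H \right)}}{v} = \frac{\frac{71}{18} - 45}{-76511} = \left(- \frac{739}{18}\right) \left(- \frac{1}{76511}\right) = \frac{739}{1377198}$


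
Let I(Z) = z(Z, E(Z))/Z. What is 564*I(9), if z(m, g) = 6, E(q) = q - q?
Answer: 376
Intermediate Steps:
E(q) = 0
I(Z) = 6/Z
564*I(9) = 564*(6/9) = 564*(6*(⅑)) = 564*(⅔) = 376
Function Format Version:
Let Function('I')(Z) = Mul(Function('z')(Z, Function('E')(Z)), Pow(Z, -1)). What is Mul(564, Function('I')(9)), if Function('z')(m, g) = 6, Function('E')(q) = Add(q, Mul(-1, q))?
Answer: 376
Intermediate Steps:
Function('E')(q) = 0
Function('I')(Z) = Mul(6, Pow(Z, -1))
Mul(564, Function('I')(9)) = Mul(564, Mul(6, Pow(9, -1))) = Mul(564, Mul(6, Rational(1, 9))) = Mul(564, Rational(2, 3)) = 376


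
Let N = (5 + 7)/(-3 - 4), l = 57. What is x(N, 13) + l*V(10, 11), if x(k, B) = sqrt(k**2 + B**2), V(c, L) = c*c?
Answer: 5700 + 5*sqrt(337)/7 ≈ 5713.1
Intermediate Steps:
V(c, L) = c**2
N = -12/7 (N = 12/(-7) = 12*(-1/7) = -12/7 ≈ -1.7143)
x(k, B) = sqrt(B**2 + k**2)
x(N, 13) + l*V(10, 11) = sqrt(13**2 + (-12/7)**2) + 57*10**2 = sqrt(169 + 144/49) + 57*100 = sqrt(8425/49) + 5700 = 5*sqrt(337)/7 + 5700 = 5700 + 5*sqrt(337)/7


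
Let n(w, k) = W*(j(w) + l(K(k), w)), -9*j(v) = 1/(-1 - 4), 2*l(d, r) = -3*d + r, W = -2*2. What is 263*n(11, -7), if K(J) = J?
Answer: -758492/45 ≈ -16855.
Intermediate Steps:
W = -4
l(d, r) = r/2 - 3*d/2 (l(d, r) = (-3*d + r)/2 = (r - 3*d)/2 = r/2 - 3*d/2)
j(v) = 1/45 (j(v) = -1/(9*(-1 - 4)) = -⅑/(-5) = -⅑*(-⅕) = 1/45)
n(w, k) = -4/45 - 2*w + 6*k (n(w, k) = -4*(1/45 + (w/2 - 3*k/2)) = -4*(1/45 + w/2 - 3*k/2) = -4/45 - 2*w + 6*k)
263*n(11, -7) = 263*(-4/45 - 2*11 + 6*(-7)) = 263*(-4/45 - 22 - 42) = 263*(-2884/45) = -758492/45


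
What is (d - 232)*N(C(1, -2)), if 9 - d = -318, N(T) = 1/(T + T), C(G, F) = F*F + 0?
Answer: 95/8 ≈ 11.875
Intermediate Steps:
C(G, F) = F² (C(G, F) = F² + 0 = F²)
N(T) = 1/(2*T)
d = 327 (d = 9 - 1*(-318) = 9 + 318 = 327)
(d - 232)*N(C(1, -2)) = (327 - 232)*(1/(2*((-2)²))) = 95*((½)/4) = 95*((½)*(¼)) = 95*(⅛) = 95/8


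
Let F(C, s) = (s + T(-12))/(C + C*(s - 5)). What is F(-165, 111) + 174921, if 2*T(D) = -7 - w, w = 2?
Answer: 2058820099/11770 ≈ 1.7492e+5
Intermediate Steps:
T(D) = -9/2 (T(D) = (-7 - 1*2)/2 = (-7 - 2)/2 = (½)*(-9) = -9/2)
F(C, s) = (-9/2 + s)/(C + C*(-5 + s)) (F(C, s) = (s - 9/2)/(C + C*(s - 5)) = (-9/2 + s)/(C + C*(-5 + s)))
F(-165, 111) + 174921 = (-9/2 + 111)/((-165)*(-4 + 111)) + 174921 = -1/165*213/2/107 + 174921 = -1/165*1/107*213/2 + 174921 = -71/11770 + 174921 = 2058820099/11770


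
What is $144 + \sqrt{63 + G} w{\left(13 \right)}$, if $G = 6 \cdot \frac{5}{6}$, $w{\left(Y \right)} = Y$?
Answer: $144 + 26 \sqrt{17} \approx 251.2$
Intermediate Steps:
$G = 5$ ($G = 6 \cdot 5 \cdot \frac{1}{6} = 6 \cdot \frac{5}{6} = 5$)
$144 + \sqrt{63 + G} w{\left(13 \right)} = 144 + \sqrt{63 + 5} \cdot 13 = 144 + \sqrt{68} \cdot 13 = 144 + 2 \sqrt{17} \cdot 13 = 144 + 26 \sqrt{17}$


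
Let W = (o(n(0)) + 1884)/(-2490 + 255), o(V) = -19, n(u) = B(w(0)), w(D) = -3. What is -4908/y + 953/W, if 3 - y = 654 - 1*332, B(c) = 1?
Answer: -134060445/118987 ≈ -1126.7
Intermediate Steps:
y = -319 (y = 3 - (654 - 1*332) = 3 - (654 - 332) = 3 - 1*322 = 3 - 322 = -319)
n(u) = 1
W = -373/447 (W = (-19 + 1884)/(-2490 + 255) = 1865/(-2235) = 1865*(-1/2235) = -373/447 ≈ -0.83445)
-4908/y + 953/W = -4908/(-319) + 953/(-373/447) = -4908*(-1/319) + 953*(-447/373) = 4908/319 - 425991/373 = -134060445/118987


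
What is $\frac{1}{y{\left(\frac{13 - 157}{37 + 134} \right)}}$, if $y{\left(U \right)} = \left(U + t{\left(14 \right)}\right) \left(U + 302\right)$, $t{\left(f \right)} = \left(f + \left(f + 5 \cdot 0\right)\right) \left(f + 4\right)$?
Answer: $\frac{361}{54702320} \approx 6.5994 \cdot 10^{-6}$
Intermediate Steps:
$t{\left(f \right)} = 2 f \left(4 + f\right)$ ($t{\left(f \right)} = \left(f + \left(f + 0\right)\right) \left(4 + f\right) = \left(f + f\right) \left(4 + f\right) = 2 f \left(4 + f\right)$)
$y{\left(U \right)} = \left(302 + U\right) \left(504 + U\right)$ ($y{\left(U \right)} = \left(U + 2 \cdot 14 \left(4 + 14\right)\right) \left(U + 302\right) = \left(U + 2 \cdot 14 \cdot 18\right) \left(302 + U\right) = \left(U + 504\right) \left(302 + U\right) = \left(504 + U\right) \left(302 + U\right) = \left(302 + U\right) \left(504 + U\right)$)
$\frac{1}{y{\left(\frac{13 - 157}{37 + 134} \right)}} = \frac{1}{152208 + \left(\frac{13 - 157}{37 + 134}\right)^{2} + 806 \frac{13 - 157}{37 + 134}} = \frac{1}{152208 + \left(- \frac{144}{171}\right)^{2} + 806 \left(- \frac{144}{171}\right)} = \frac{1}{152208 + \left(\left(-144\right) \frac{1}{171}\right)^{2} + 806 \left(\left(-144\right) \frac{1}{171}\right)} = \frac{1}{152208 + \left(- \frac{16}{19}\right)^{2} + 806 \left(- \frac{16}{19}\right)} = \frac{1}{152208 + \frac{256}{361} - \frac{12896}{19}} = \frac{1}{\frac{54702320}{361}} = \frac{361}{54702320}$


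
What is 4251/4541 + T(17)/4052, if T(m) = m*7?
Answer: 17765431/18400132 ≈ 0.96551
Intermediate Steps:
T(m) = 7*m
4251/4541 + T(17)/4052 = 4251/4541 + (7*17)/4052 = 4251*(1/4541) + 119*(1/4052) = 4251/4541 + 119/4052 = 17765431/18400132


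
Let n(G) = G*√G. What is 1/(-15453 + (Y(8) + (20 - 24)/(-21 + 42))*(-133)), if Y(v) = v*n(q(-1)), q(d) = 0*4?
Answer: -3/46283 ≈ -6.4819e-5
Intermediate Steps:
q(d) = 0
n(G) = G^(3/2)
Y(v) = 0 (Y(v) = v*0^(3/2) = v*0 = 0)
1/(-15453 + (Y(8) + (20 - 24)/(-21 + 42))*(-133)) = 1/(-15453 + (0 + (20 - 24)/(-21 + 42))*(-133)) = 1/(-15453 + (0 - 4/21)*(-133)) = 1/(-15453 - 4/21*(-133)) = 1/(-15453 + 76/3) = 1/(-46283/3) = -3/46283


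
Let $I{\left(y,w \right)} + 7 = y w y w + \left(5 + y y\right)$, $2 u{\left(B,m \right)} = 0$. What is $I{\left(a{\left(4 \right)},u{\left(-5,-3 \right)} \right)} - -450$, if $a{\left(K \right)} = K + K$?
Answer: $512$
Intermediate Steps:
$u{\left(B,m \right)} = 0$ ($u{\left(B,m \right)} = \frac{1}{2} \cdot 0 = 0$)
$a{\left(K \right)} = 2 K$
$I{\left(y,w \right)} = -2 + y^{2} + w^{2} y^{2}$ ($I{\left(y,w \right)} = -7 + \left(y w y w + \left(5 + y y\right)\right) = -7 + \left(w y y w + \left(5 + y^{2}\right)\right) = -7 + \left(w y^{2} w + \left(5 + y^{2}\right)\right) = -7 + \left(w^{2} y^{2} + \left(5 + y^{2}\right)\right) = -7 + \left(5 + y^{2} + w^{2} y^{2}\right) = -2 + y^{2} + w^{2} y^{2}$)
$I{\left(a{\left(4 \right)},u{\left(-5,-3 \right)} \right)} - -450 = \left(-2 + \left(2 \cdot 4\right)^{2} + 0^{2} \left(2 \cdot 4\right)^{2}\right) - -450 = \left(-2 + 8^{2} + 0 \cdot 8^{2}\right) + 450 = \left(-2 + 64 + 0 \cdot 64\right) + 450 = \left(-2 + 64 + 0\right) + 450 = 62 + 450 = 512$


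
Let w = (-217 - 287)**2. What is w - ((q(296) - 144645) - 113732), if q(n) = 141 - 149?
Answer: 512401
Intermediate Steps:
w = 254016 (w = (-504)**2 = 254016)
q(n) = -8
w - ((q(296) - 144645) - 113732) = 254016 - ((-8 - 144645) - 113732) = 254016 - (-144653 - 113732) = 254016 - 1*(-258385) = 254016 + 258385 = 512401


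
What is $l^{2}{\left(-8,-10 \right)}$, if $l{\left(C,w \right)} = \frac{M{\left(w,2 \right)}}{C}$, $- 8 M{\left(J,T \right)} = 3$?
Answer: $\frac{9}{4096} \approx 0.0021973$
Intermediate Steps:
$M{\left(J,T \right)} = - \frac{3}{8}$ ($M{\left(J,T \right)} = \left(- \frac{1}{8}\right) 3 = - \frac{3}{8}$)
$l{\left(C,w \right)} = - \frac{3}{8 C}$
$l^{2}{\left(-8,-10 \right)} = \left(- \frac{3}{8 \left(-8\right)}\right)^{2} = \left(\left(- \frac{3}{8}\right) \left(- \frac{1}{8}\right)\right)^{2} = \left(\frac{3}{64}\right)^{2} = \frac{9}{4096}$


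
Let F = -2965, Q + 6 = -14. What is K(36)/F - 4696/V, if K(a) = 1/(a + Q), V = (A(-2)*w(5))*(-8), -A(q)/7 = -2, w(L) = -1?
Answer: -13923647/332080 ≈ -41.929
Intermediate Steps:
Q = -20 (Q = -6 - 14 = -20)
A(q) = 14 (A(q) = -7*(-2) = 14)
V = 112 (V = (14*(-1))*(-8) = -14*(-8) = 112)
K(a) = 1/(-20 + a) (K(a) = 1/(a - 20) = 1/(-20 + a))
K(36)/F - 4696/V = 1/((-20 + 36)*(-2965)) - 4696/112 = -1/2965/16 - 4696*1/112 = (1/16)*(-1/2965) - 587/14 = -1/47440 - 587/14 = -13923647/332080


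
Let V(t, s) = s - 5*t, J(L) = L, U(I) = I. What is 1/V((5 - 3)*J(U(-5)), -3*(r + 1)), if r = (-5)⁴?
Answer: -1/1828 ≈ -0.00054705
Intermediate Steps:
r = 625
1/V((5 - 3)*J(U(-5)), -3*(r + 1)) = 1/(-3*(625 + 1) - 5*(5 - 3)*(-5)) = 1/(-3*626 - 10*(-5)) = 1/(-1878 - 5*(-10)) = 1/(-1878 + 50) = 1/(-1828) = -1/1828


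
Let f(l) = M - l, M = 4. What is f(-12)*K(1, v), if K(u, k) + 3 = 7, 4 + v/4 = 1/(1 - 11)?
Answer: 64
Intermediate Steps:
f(l) = 4 - l
v = -82/5 (v = -16 + 4/(1 - 11) = -16 + 4/(-10) = -16 + 4*(-⅒) = -16 - ⅖ = -82/5 ≈ -16.400)
K(u, k) = 4 (K(u, k) = -3 + 7 = 4)
f(-12)*K(1, v) = (4 - 1*(-12))*4 = (4 + 12)*4 = 16*4 = 64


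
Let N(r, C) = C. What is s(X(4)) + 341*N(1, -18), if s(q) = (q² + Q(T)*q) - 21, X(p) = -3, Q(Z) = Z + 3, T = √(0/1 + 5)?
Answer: -6159 - 3*√5 ≈ -6165.7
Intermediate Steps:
T = √5 (T = √(0*1 + 5) = √(0 + 5) = √5 ≈ 2.2361)
Q(Z) = 3 + Z
s(q) = -21 + q² + q*(3 + √5) (s(q) = (q² + (3 + √5)*q) - 21 = (q² + q*(3 + √5)) - 21 = -21 + q² + q*(3 + √5))
s(X(4)) + 341*N(1, -18) = (-21 + (-3)² - 3*(3 + √5)) + 341*(-18) = (-21 + 9 + (-9 - 3*√5)) - 6138 = (-21 - 3*√5) - 6138 = -6159 - 3*√5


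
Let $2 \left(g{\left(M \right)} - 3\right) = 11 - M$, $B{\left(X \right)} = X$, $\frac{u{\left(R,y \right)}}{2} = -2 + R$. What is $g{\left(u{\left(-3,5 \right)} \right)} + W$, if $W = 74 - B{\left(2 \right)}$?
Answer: $\frac{171}{2} \approx 85.5$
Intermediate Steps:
$u{\left(R,y \right)} = -4 + 2 R$ ($u{\left(R,y \right)} = 2 \left(-2 + R\right) = -4 + 2 R$)
$W = 72$ ($W = 74 - 2 = 72$)
$g{\left(M \right)} = \frac{17}{2} - \frac{M}{2}$ ($g{\left(M \right)} = 3 + \frac{11 - M}{2} = 3 - \left(- \frac{11}{2} + \frac{M}{2}\right) = \frac{17}{2} - \frac{M}{2}$)
$g{\left(u{\left(-3,5 \right)} \right)} + W = \left(\frac{17}{2} - \frac{-4 + 2 \left(-3\right)}{2}\right) + 72 = \left(\frac{17}{2} - \frac{-4 - 6}{2}\right) + 72 = \left(\frac{17}{2} - -5\right) + 72 = \left(\frac{17}{2} + 5\right) + 72 = \frac{27}{2} + 72 = \frac{171}{2}$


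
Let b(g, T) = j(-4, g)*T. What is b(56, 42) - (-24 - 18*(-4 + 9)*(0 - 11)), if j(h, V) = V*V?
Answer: 130746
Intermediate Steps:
j(h, V) = V²
b(g, T) = T*g² (b(g, T) = g²*T = T*g²)
b(56, 42) - (-24 - 18*(-4 + 9)*(0 - 11)) = 42*56² - (-24 - 18*(-4 + 9)*(0 - 11)) = 42*3136 - (-24 - 90*(-11)) = 131712 - (-24 - 18*(-55)) = 131712 - (-24 + 990) = 131712 - 1*966 = 131712 - 966 = 130746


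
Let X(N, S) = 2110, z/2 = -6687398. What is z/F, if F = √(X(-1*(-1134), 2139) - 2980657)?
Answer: 13374796*I*√2978547/2978547 ≈ 7749.7*I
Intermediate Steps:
z = -13374796 (z = 2*(-6687398) = -13374796)
F = I*√2978547 (F = √(2110 - 2980657) = √(-2978547) = I*√2978547 ≈ 1725.8*I)
z/F = -13374796*(-I*√2978547/2978547) = -(-13374796)*I*√2978547/2978547 = 13374796*I*√2978547/2978547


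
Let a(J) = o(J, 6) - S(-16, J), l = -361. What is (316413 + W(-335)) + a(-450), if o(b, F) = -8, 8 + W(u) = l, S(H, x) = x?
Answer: 316486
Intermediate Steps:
W(u) = -369 (W(u) = -8 - 361 = -369)
a(J) = -8 - J
(316413 + W(-335)) + a(-450) = (316413 - 369) + (-8 - 1*(-450)) = 316044 + (-8 + 450) = 316044 + 442 = 316486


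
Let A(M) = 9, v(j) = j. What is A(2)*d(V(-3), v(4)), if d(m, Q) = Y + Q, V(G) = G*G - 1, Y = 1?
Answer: 45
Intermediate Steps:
V(G) = -1 + G**2 (V(G) = G**2 - 1 = -1 + G**2)
d(m, Q) = 1 + Q
A(2)*d(V(-3), v(4)) = 9*(1 + 4) = 9*5 = 45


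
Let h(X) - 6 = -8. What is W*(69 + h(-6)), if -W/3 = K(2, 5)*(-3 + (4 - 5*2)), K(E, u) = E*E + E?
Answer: 10854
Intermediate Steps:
K(E, u) = E + E² (K(E, u) = E² + E = E + E²)
h(X) = -2 (h(X) = 6 - 8 = -2)
W = 162 (W = -3*2*(1 + 2)*(-3 + (4 - 5*2)) = -3*2*3*(-3 + (4 - 10)) = -18*(-3 - 6) = -18*(-9) = -3*(-54) = 162)
W*(69 + h(-6)) = 162*(69 - 2) = 162*67 = 10854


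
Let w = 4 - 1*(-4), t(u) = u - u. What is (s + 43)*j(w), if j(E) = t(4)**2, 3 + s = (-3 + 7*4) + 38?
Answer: 0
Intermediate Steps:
t(u) = 0
w = 8 (w = 4 + 4 = 8)
s = 60 (s = -3 + ((-3 + 7*4) + 38) = -3 + ((-3 + 28) + 38) = -3 + (25 + 38) = -3 + 63 = 60)
j(E) = 0 (j(E) = 0**2 = 0)
(s + 43)*j(w) = (60 + 43)*0 = 103*0 = 0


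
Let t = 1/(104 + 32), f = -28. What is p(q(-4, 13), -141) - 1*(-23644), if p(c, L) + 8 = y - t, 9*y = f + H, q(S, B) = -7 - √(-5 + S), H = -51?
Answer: 28919711/1224 ≈ 23627.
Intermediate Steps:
y = -79/9 (y = (-28 - 51)/9 = (⅑)*(-79) = -79/9 ≈ -8.7778)
t = 1/136 ≈ 0.0073529
p(c, L) = -20545/1224 (p(c, L) = -8 + (-79/9 - 1*1/136) = -8 + (-79/9 - 1/136) = -8 - 10753/1224 = -20545/1224)
p(q(-4, 13), -141) - 1*(-23644) = -20545/1224 - 1*(-23644) = -20545/1224 + 23644 = 28919711/1224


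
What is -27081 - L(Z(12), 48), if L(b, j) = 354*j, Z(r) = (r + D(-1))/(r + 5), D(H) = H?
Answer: -44073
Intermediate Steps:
Z(r) = (-1 + r)/(5 + r) (Z(r) = (r - 1)/(r + 5) = (-1 + r)/(5 + r))
-27081 - L(Z(12), 48) = -27081 - 354*48 = -27081 - 1*16992 = -27081 - 16992 = -44073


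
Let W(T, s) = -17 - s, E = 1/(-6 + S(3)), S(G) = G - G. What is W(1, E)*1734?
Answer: -29189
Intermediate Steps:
S(G) = 0
E = -⅙ (E = 1/(-6 + 0) = 1/(-6) = -⅙ ≈ -0.16667)
W(1, E)*1734 = (-17 - 1*(-⅙))*1734 = (-17 + ⅙)*1734 = -101/6*1734 = -29189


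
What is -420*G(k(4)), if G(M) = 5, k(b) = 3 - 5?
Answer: -2100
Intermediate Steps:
k(b) = -2
-420*G(k(4)) = -420*5 = -2100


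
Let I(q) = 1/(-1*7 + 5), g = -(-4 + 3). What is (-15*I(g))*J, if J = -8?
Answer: -60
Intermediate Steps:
g = 1 (g = -1*(-1) = 1)
I(q) = -1/2 (I(q) = 1/(-7 + 5) = 1/(-2) = -1/2)
(-15*I(g))*J = -15*(-1/2)*(-8) = (15/2)*(-8) = -60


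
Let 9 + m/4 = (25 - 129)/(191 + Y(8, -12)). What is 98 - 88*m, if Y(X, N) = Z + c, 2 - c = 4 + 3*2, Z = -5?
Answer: 308978/89 ≈ 3471.7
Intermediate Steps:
c = -8 (c = 2 - (4 + 3*2) = 2 - (4 + 6) = 2 - 1*10 = 2 - 10 = -8)
Y(X, N) = -13 (Y(X, N) = -5 - 8 = -13)
m = -3412/89 (m = -36 + 4*((25 - 129)/(191 - 13)) = -36 + 4*(-104/178) = -36 + 4*(-104*1/178) = -36 + 4*(-52/89) = -36 - 208/89 = -3412/89 ≈ -38.337)
98 - 88*m = 98 - 88*(-3412/89) = 98 + 300256/89 = 308978/89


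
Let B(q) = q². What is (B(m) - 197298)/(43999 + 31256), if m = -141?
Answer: -59139/25085 ≈ -2.3575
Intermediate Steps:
(B(m) - 197298)/(43999 + 31256) = ((-141)² - 197298)/(43999 + 31256) = (19881 - 197298)/75255 = -177417*1/75255 = -59139/25085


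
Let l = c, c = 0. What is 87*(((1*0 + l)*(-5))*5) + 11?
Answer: 11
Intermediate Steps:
l = 0
87*(((1*0 + l)*(-5))*5) + 11 = 87*(((1*0 + 0)*(-5))*5) + 11 = 87*(((0 + 0)*(-5))*5) + 11 = 87*((0*(-5))*5) + 11 = 87*(0*5) + 11 = 87*0 + 11 = 0 + 11 = 11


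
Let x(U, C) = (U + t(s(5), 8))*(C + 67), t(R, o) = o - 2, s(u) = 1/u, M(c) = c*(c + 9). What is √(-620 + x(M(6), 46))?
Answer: 2*√2557 ≈ 101.13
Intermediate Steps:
M(c) = c*(9 + c)
s(u) = 1/u
t(R, o) = -2 + o
x(U, C) = (6 + U)*(67 + C) (x(U, C) = (U + (-2 + 8))*(C + 67) = (U + 6)*(67 + C) = (6 + U)*(67 + C))
√(-620 + x(M(6), 46)) = √(-620 + (402 + 6*46 + 67*(6*(9 + 6)) + 46*(6*(9 + 6)))) = √(-620 + (402 + 276 + 67*(6*15) + 46*(6*15))) = √(-620 + (402 + 276 + 67*90 + 46*90)) = √(-620 + (402 + 276 + 6030 + 4140)) = √(-620 + 10848) = √10228 = 2*√2557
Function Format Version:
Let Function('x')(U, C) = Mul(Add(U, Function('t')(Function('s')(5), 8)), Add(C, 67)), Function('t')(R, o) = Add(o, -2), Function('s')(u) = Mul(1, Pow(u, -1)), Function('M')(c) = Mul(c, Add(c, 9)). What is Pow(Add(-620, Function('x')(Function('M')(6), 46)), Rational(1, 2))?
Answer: Mul(2, Pow(2557, Rational(1, 2))) ≈ 101.13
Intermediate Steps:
Function('M')(c) = Mul(c, Add(9, c))
Function('s')(u) = Pow(u, -1)
Function('t')(R, o) = Add(-2, o)
Function('x')(U, C) = Mul(Add(6, U), Add(67, C)) (Function('x')(U, C) = Mul(Add(U, Add(-2, 8)), Add(C, 67)) = Mul(Add(U, 6), Add(67, C)) = Mul(Add(6, U), Add(67, C)))
Pow(Add(-620, Function('x')(Function('M')(6), 46)), Rational(1, 2)) = Pow(Add(-620, Add(402, Mul(6, 46), Mul(67, Mul(6, Add(9, 6))), Mul(46, Mul(6, Add(9, 6))))), Rational(1, 2)) = Pow(Add(-620, Add(402, 276, Mul(67, Mul(6, 15)), Mul(46, Mul(6, 15)))), Rational(1, 2)) = Pow(Add(-620, Add(402, 276, Mul(67, 90), Mul(46, 90))), Rational(1, 2)) = Pow(Add(-620, Add(402, 276, 6030, 4140)), Rational(1, 2)) = Pow(Add(-620, 10848), Rational(1, 2)) = Pow(10228, Rational(1, 2)) = Mul(2, Pow(2557, Rational(1, 2)))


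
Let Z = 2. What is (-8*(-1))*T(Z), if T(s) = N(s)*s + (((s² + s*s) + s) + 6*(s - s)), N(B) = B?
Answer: 112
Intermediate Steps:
T(s) = s + 3*s² (T(s) = s*s + (((s² + s*s) + s) + 6*(s - s)) = s² + (((s² + s²) + s) + 6*0) = s² + ((2*s² + s) + 0) = s² + ((s + 2*s²) + 0) = s² + (s + 2*s²) = s + 3*s²)
(-8*(-1))*T(Z) = (-8*(-1))*(2*(1 + 3*2)) = 8*(2*(1 + 6)) = 8*(2*7) = 8*14 = 112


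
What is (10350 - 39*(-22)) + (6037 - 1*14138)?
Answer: 3107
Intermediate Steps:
(10350 - 39*(-22)) + (6037 - 1*14138) = (10350 + 858) + (6037 - 14138) = 11208 - 8101 = 3107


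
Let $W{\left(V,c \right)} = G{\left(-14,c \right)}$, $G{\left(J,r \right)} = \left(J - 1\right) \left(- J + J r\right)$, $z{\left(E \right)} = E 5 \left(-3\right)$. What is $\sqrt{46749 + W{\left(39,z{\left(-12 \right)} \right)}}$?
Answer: $3 \sqrt{9371} \approx 290.41$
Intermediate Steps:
$z{\left(E \right)} = - 15 E$ ($z{\left(E \right)} = 5 E \left(-3\right) = - 15 E$)
$G{\left(J,r \right)} = \left(-1 + J\right) \left(- J + J r\right)$
$W{\left(V,c \right)} = -210 + 210 c$ ($W{\left(V,c \right)} = - 14 \left(1 - -14 - c - 14 c\right) = - 14 \left(1 + 14 - c - 14 c\right) = - 14 \left(15 - 15 c\right) = -210 + 210 c$)
$\sqrt{46749 + W{\left(39,z{\left(-12 \right)} \right)}} = \sqrt{46749 - \left(210 - 210 \left(\left(-15\right) \left(-12\right)\right)\right)} = \sqrt{46749 + \left(-210 + 210 \cdot 180\right)} = \sqrt{46749 + \left(-210 + 37800\right)} = \sqrt{46749 + 37590} = \sqrt{84339} = 3 \sqrt{9371}$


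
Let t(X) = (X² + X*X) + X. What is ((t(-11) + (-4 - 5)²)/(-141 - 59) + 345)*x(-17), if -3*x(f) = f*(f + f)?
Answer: -1654236/25 ≈ -66170.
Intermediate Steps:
t(X) = X + 2*X² (t(X) = (X² + X²) + X = 2*X² + X = X + 2*X²)
x(f) = -2*f²/3 (x(f) = -f*(f + f)/3 = -f*2*f/3 = -2*f²/3)
((t(-11) + (-4 - 5)²)/(-141 - 59) + 345)*x(-17) = ((-11*(1 + 2*(-11)) + (-4 - 5)²)/(-141 - 59) + 345)*(-⅔*(-17)²) = ((-11*(1 - 22) + (-9)²)/(-200) + 345)*(-⅔*289) = ((-11*(-21) + 81)*(-1/200) + 345)*(-578/3) = ((231 + 81)*(-1/200) + 345)*(-578/3) = (312*(-1/200) + 345)*(-578/3) = (-39/25 + 345)*(-578/3) = (8586/25)*(-578/3) = -1654236/25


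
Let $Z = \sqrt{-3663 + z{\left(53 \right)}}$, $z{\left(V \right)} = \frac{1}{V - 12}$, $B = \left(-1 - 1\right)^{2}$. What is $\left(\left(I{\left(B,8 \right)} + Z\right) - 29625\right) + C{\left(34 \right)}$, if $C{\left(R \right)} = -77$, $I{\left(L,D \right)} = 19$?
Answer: $-29683 + \frac{i \sqrt{6157462}}{41} \approx -29683.0 + 60.523 i$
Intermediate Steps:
$B = 4$ ($B = \left(-2\right)^{2} = 4$)
$z{\left(V \right)} = \frac{1}{-12 + V}$
$Z = \frac{i \sqrt{6157462}}{41}$ ($Z = \sqrt{-3663 + \frac{1}{-12 + 53}} = \sqrt{-3663 + \frac{1}{41}} = \sqrt{- \frac{150182}{41}} = \frac{i \sqrt{6157462}}{41} \approx 60.523 i$)
$\left(\left(I{\left(B,8 \right)} + Z\right) - 29625\right) + C{\left(34 \right)} = \left(\left(19 + \frac{i \sqrt{6157462}}{41}\right) - 29625\right) - 77 = \left(-29606 + \frac{i \sqrt{6157462}}{41}\right) - 77 = -29683 + \frac{i \sqrt{6157462}}{41}$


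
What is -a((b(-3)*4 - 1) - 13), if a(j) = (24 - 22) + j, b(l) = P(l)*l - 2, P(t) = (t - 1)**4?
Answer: 3092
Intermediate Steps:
P(t) = (-1 + t)**4
b(l) = -2 + l*(-1 + l)**4 (b(l) = (-1 + l)**4*l - 2 = l*(-1 + l)**4 - 2 = -2 + l*(-1 + l)**4)
a(j) = 2 + j
-a((b(-3)*4 - 1) - 13) = -(2 + (((-2 - 3*(-1 - 3)**4)*4 - 1) - 13)) = -(2 + (((-2 - 3*(-4)**4)*4 - 1) - 13)) = -(2 + (((-2 - 3*256)*4 - 1) - 13)) = -(2 + (((-2 - 768)*4 - 1) - 13)) = -(2 + ((-770*4 - 1) - 13)) = -(2 + ((-3080 - 1) - 13)) = -(2 + (-3081 - 13)) = -(2 - 3094) = -1*(-3092) = 3092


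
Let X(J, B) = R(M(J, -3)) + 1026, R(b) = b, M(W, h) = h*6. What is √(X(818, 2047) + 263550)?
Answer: √264558 ≈ 514.35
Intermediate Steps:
M(W, h) = 6*h
X(J, B) = 1008 (X(J, B) = 6*(-3) + 1026 = -18 + 1026 = 1008)
√(X(818, 2047) + 263550) = √(1008 + 263550) = √264558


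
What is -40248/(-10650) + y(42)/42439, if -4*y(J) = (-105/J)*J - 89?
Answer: 569533799/150658450 ≈ 3.7803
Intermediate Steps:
y(J) = 97/2 (y(J) = -((-105/J)*J - 89)/4 = -(-105 - 89)/4 = -¼*(-194) = 97/2)
-40248/(-10650) + y(42)/42439 = -40248/(-10650) + (97/2)/42439 = -40248*(-1/10650) + (97/2)*(1/42439) = 6708/1775 + 97/84878 = 569533799/150658450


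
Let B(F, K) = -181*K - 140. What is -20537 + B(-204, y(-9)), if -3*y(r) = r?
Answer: -21220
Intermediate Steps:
y(r) = -r/3
B(F, K) = -140 - 181*K
-20537 + B(-204, y(-9)) = -20537 + (-140 - (-181)*(-9)/3) = -20537 + (-140 - 181*3) = -20537 + (-140 - 543) = -20537 - 683 = -21220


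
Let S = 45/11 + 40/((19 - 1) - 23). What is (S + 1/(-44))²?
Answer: 29929/1936 ≈ 15.459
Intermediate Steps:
S = -43/11 (S = 45*(1/11) + 40/(18 - 23) = 45/11 + 40/(-5) = 45/11 + 40*(-⅕) = 45/11 - 8 = -43/11 ≈ -3.9091)
(S + 1/(-44))² = (-43/11 + 1/(-44))² = (-43/11 - 1/44)² = (-173/44)² = 29929/1936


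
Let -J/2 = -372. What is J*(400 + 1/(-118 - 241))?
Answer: 106837656/359 ≈ 2.9760e+5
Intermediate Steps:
J = 744 (J = -2*(-372) = 744)
J*(400 + 1/(-118 - 241)) = 744*(400 + 1/(-118 - 241)) = 744*(400 + 1/(-359)) = 744*(400 - 1/359) = 744*(143599/359) = 106837656/359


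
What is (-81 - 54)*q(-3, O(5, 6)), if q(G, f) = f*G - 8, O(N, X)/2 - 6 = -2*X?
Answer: -3780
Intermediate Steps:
O(N, X) = 12 - 4*X (O(N, X) = 12 + 2*(-2*X) = 12 - 4*X)
q(G, f) = -8 + G*f (q(G, f) = G*f - 8 = -8 + G*f)
(-81 - 54)*q(-3, O(5, 6)) = (-81 - 54)*(-8 - 3*(12 - 4*6)) = -135*(-8 - 3*(12 - 24)) = -135*(-8 - 3*(-12)) = -135*(-8 + 36) = -135*28 = -3780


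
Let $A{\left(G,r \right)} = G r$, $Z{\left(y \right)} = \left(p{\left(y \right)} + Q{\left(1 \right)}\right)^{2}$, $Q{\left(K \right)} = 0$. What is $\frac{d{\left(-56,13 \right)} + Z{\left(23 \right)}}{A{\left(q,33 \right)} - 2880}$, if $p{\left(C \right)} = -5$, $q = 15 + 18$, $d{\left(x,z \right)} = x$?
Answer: $\frac{31}{1791} \approx 0.017309$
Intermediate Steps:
$q = 33$
$Z{\left(y \right)} = 25$ ($Z{\left(y \right)} = \left(-5 + 0\right)^{2} = \left(-5\right)^{2} = 25$)
$\frac{d{\left(-56,13 \right)} + Z{\left(23 \right)}}{A{\left(q,33 \right)} - 2880} = \frac{-56 + 25}{33 \cdot 33 - 2880} = - \frac{31}{1089 - 2880} = - \frac{31}{-1791} = \left(-31\right) \left(- \frac{1}{1791}\right) = \frac{31}{1791}$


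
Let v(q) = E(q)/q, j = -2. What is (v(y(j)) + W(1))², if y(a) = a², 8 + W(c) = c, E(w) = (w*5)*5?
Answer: 324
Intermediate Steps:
E(w) = 25*w (E(w) = (5*w)*5 = 25*w)
W(c) = -8 + c
v(q) = 25 (v(q) = (25*q)/q = 25)
(v(y(j)) + W(1))² = (25 + (-8 + 1))² = (25 - 7)² = 18² = 324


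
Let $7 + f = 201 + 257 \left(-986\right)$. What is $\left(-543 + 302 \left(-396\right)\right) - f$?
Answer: $133073$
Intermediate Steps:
$f = -253208$ ($f = -7 + \left(201 + 257 \left(-986\right)\right) = -7 + \left(201 - 253402\right) = -7 - 253201 = -253208$)
$\left(-543 + 302 \left(-396\right)\right) - f = \left(-543 + 302 \left(-396\right)\right) - -253208 = \left(-543 - 119592\right) + 253208 = -120135 + 253208 = 133073$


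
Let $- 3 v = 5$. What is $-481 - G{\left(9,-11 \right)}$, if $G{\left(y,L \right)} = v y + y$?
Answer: $-475$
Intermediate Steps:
$v = - \frac{5}{3}$ ($v = \left(- \frac{1}{3}\right) 5 = - \frac{5}{3} \approx -1.6667$)
$G{\left(y,L \right)} = - \frac{2 y}{3}$ ($G{\left(y,L \right)} = - \frac{5 y}{3} + y = - \frac{2 y}{3}$)
$-481 - G{\left(9,-11 \right)} = -481 - \left(- \frac{2}{3}\right) 9 = -481 - -6 = -481 + 6 = -475$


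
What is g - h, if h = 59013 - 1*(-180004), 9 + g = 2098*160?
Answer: 96654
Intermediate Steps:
g = 335671 (g = -9 + 2098*160 = -9 + 335680 = 335671)
h = 239017 (h = 59013 + 180004 = 239017)
g - h = 335671 - 1*239017 = 335671 - 239017 = 96654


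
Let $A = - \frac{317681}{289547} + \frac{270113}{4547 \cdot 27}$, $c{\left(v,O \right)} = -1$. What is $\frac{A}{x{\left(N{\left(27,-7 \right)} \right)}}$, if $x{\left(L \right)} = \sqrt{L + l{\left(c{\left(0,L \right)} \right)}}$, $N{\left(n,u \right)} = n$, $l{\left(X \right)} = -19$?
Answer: $\frac{19604515061 \sqrt{2}}{71094791286} \approx 0.38997$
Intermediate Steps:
$A = \frac{39209030122}{35547395643}$ ($A = \left(-317681\right) \frac{1}{289547} + \frac{270113}{122769} = - \frac{317681}{289547} + 270113 \cdot \frac{1}{122769} = - \frac{317681}{289547} + \frac{270113}{122769} = \frac{39209030122}{35547395643} \approx 1.103$)
$x{\left(L \right)} = \sqrt{-19 + L}$ ($x{\left(L \right)} = \sqrt{L - 19} = \sqrt{-19 + L}$)
$\frac{A}{x{\left(N{\left(27,-7 \right)} \right)}} = \frac{39209030122}{35547395643 \sqrt{-19 + 27}} = \frac{39209030122}{35547395643 \sqrt{8}} = \frac{39209030122}{35547395643 \cdot 2 \sqrt{2}} = \frac{39209030122 \frac{\sqrt{2}}{4}}{35547395643} = \frac{19604515061 \sqrt{2}}{71094791286}$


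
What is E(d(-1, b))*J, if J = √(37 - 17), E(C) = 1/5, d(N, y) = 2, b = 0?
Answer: 2*√5/5 ≈ 0.89443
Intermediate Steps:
E(C) = ⅕
J = 2*√5 (J = √20 = 2*√5 ≈ 4.4721)
E(d(-1, b))*J = (2*√5)/5 = 2*√5/5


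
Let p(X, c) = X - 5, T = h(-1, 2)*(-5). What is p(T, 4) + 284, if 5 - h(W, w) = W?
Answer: 249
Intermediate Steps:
h(W, w) = 5 - W
T = -30 (T = (5 - 1*(-1))*(-5) = (5 + 1)*(-5) = 6*(-5) = -30)
p(X, c) = -5 + X
p(T, 4) + 284 = (-5 - 30) + 284 = -35 + 284 = 249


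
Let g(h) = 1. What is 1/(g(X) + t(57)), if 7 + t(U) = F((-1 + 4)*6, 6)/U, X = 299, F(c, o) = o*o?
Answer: -19/102 ≈ -0.18627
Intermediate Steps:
F(c, o) = o**2
t(U) = -7 + 36/U (t(U) = -7 + 6**2/U = -7 + 36/U)
1/(g(X) + t(57)) = 1/(1 + (-7 + 36/57)) = 1/(1 + (-7 + 36*(1/57))) = 1/(1 + (-7 + 12/19)) = 1/(1 - 121/19) = 1/(-102/19) = -19/102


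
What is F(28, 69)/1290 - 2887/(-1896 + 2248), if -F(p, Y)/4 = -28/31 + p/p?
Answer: -19242559/2346080 ≈ -8.2020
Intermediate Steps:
F(p, Y) = -12/31 (F(p, Y) = -4*(-28/31 + p/p) = -4*(-28*1/31 + 1) = -4*(-28/31 + 1) = -4*3/31 = -12/31)
F(28, 69)/1290 - 2887/(-1896 + 2248) = -12/31/1290 - 2887/(-1896 + 2248) = -12/31*1/1290 - 2887/352 = -2/6665 - 2887*1/352 = -2/6665 - 2887/352 = -19242559/2346080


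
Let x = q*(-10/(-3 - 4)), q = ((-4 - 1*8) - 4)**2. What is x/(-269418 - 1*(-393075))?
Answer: 2560/865599 ≈ 0.0029575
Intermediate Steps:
q = 256 (q = ((-4 - 8) - 4)**2 = (-12 - 4)**2 = (-16)**2 = 256)
x = 2560/7 (x = 256*(-10/(-3 - 4)) = 256*(-10/(-7)) = 256*(-10*(-1/7)) = 256*(10/7) = 2560/7 ≈ 365.71)
x/(-269418 - 1*(-393075)) = 2560/(7*(-269418 - 1*(-393075))) = 2560/(7*(-269418 + 393075)) = (2560/7)/123657 = (2560/7)*(1/123657) = 2560/865599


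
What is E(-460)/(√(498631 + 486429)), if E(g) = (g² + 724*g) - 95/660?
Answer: -16030099*√246265/65013960 ≈ -122.36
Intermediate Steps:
E(g) = -19/132 + g² + 724*g (E(g) = (g² + 724*g) - 95*1/660 = (g² + 724*g) - 19/132 = -19/132 + g² + 724*g)
E(-460)/(√(498631 + 486429)) = (-19/132 + (-460)² + 724*(-460))/(√(498631 + 486429)) = (-19/132 + 211600 - 333040)/(√985060) = -16030099*√246265/492530/132 = -16030099*√246265/65013960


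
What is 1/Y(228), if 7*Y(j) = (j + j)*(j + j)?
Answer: 7/207936 ≈ 3.3664e-5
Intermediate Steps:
Y(j) = 4*j**2/7 (Y(j) = ((j + j)*(j + j))/7 = ((2*j)*(2*j))/7 = (4*j**2)/7 = 4*j**2/7)
1/Y(228) = 1/((4/7)*228**2) = 1/((4/7)*51984) = 1/(207936/7) = 7/207936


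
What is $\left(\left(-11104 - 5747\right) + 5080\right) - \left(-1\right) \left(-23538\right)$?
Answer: $-35309$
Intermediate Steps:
$\left(\left(-11104 - 5747\right) + 5080\right) - \left(-1\right) \left(-23538\right) = \left(-16851 + 5080\right) - 23538 = -11771 - 23538 = -35309$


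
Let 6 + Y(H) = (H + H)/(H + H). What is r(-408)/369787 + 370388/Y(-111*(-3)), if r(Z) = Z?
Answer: -136964669396/1848935 ≈ -74078.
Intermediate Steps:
Y(H) = -5 (Y(H) = -6 + (H + H)/(H + H) = -6 + (2*H)/((2*H)) = -6 + (2*H)*(1/(2*H)) = -6 + 1 = -5)
r(-408)/369787 + 370388/Y(-111*(-3)) = -408/369787 + 370388/(-5) = -408*1/369787 + 370388*(-1/5) = -408/369787 - 370388/5 = -136964669396/1848935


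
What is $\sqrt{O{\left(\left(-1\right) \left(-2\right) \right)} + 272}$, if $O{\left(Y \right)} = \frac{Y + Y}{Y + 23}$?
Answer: $\frac{18 \sqrt{21}}{5} \approx 16.497$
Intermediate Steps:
$O{\left(Y \right)} = \frac{2 Y}{23 + Y}$
$\sqrt{O{\left(\left(-1\right) \left(-2\right) \right)} + 272} = \sqrt{\frac{2 \left(\left(-1\right) \left(-2\right)\right)}{23 - -2} + 272} = \sqrt{2 \cdot 2 \frac{1}{23 + 2} + 272} = \sqrt{2 \cdot 2 \cdot \frac{1}{25} + 272} = \sqrt{\frac{4}{25} + 272} = \sqrt{\frac{6804}{25}} = \frac{18 \sqrt{21}}{5}$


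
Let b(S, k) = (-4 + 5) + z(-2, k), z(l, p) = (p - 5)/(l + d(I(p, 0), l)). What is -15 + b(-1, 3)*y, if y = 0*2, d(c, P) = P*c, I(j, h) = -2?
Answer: -15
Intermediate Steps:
z(l, p) = -(-5 + p)/l (z(l, p) = (p - 5)/(l + l*(-2)) = (-5 + p)/(l - 2*l) = (-5 + p)/((-l)) = (-5 + p)*(-1/l) = -(-5 + p)/l)
y = 0
b(S, k) = -3/2 + k/2 (b(S, k) = (-4 + 5) + (5 - k)/(-2) = 1 - (5 - k)/2 = 1 + (-5/2 + k/2) = -3/2 + k/2)
-15 + b(-1, 3)*y = -15 + (-3/2 + (½)*3)*0 = -15 + (-3/2 + 3/2)*0 = -15 + 0*0 = -15 + 0 = -15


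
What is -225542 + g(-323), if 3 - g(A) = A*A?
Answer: -329868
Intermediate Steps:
g(A) = 3 - A**2 (g(A) = 3 - A*A = 3 - A**2)
-225542 + g(-323) = -225542 + (3 - 1*(-323)**2) = -225542 + (3 - 1*104329) = -225542 + (3 - 104329) = -225542 - 104326 = -329868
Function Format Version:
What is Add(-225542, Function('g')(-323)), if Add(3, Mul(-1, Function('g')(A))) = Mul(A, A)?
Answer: -329868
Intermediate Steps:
Function('g')(A) = Add(3, Mul(-1, Pow(A, 2))) (Function('g')(A) = Add(3, Mul(-1, Mul(A, A))) = Add(3, Mul(-1, Pow(A, 2))))
Add(-225542, Function('g')(-323)) = Add(-225542, Add(3, Mul(-1, Pow(-323, 2)))) = Add(-225542, Add(3, Mul(-1, 104329))) = Add(-225542, Add(3, -104329)) = Add(-225542, -104326) = -329868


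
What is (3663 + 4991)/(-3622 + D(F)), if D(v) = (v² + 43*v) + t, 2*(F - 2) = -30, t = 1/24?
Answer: -207696/96287 ≈ -2.1571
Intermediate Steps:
t = 1/24 ≈ 0.041667
F = -13 (F = 2 + (½)*(-30) = 2 - 15 = -13)
D(v) = 1/24 + v² + 43*v (D(v) = (v² + 43*v) + 1/24 = 1/24 + v² + 43*v)
(3663 + 4991)/(-3622 + D(F)) = (3663 + 4991)/(-3622 + (1/24 + (-13)² + 43*(-13))) = 8654/(-3622 + (1/24 + 169 - 559)) = 8654/(-3622 - 9359/24) = 8654/(-96287/24) = 8654*(-24/96287) = -207696/96287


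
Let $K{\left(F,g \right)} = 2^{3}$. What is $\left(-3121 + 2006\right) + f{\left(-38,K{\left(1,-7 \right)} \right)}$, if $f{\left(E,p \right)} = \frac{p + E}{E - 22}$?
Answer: $- \frac{2229}{2} \approx -1114.5$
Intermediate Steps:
$K{\left(F,g \right)} = 8$
$f{\left(E,p \right)} = \frac{E + p}{-22 + E}$
$\left(-3121 + 2006\right) + f{\left(-38,K{\left(1,-7 \right)} \right)} = \left(-3121 + 2006\right) + \frac{-38 + 8}{-22 - 38} = -1115 + \frac{1}{-60} \left(-30\right) = -1115 - - \frac{1}{2} = -1115 + \frac{1}{2} = - \frac{2229}{2}$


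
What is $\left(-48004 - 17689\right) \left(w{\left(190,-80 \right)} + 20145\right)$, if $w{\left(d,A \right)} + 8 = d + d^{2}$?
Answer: $-3706858911$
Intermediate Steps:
$w{\left(d,A \right)} = -8 + d + d^{2}$ ($w{\left(d,A \right)} = -8 + \left(d + d^{2}\right) = -8 + d + d^{2}$)
$\left(-48004 - 17689\right) \left(w{\left(190,-80 \right)} + 20145\right) = \left(-48004 - 17689\right) \left(\left(-8 + 190 + 190^{2}\right) + 20145\right) = - 65693 \left(\left(-8 + 190 + 36100\right) + 20145\right) = - 65693 \left(36282 + 20145\right) = \left(-65693\right) 56427 = -3706858911$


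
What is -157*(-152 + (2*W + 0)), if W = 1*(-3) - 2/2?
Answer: 25120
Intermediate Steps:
W = -4 (W = -3 - 2*1/2 = -3 - 1 = -4)
-157*(-152 + (2*W + 0)) = -157*(-152 + (2*(-4) + 0)) = -157*(-152 + (-8 + 0)) = -157*(-152 - 8) = -157*(-160) = 25120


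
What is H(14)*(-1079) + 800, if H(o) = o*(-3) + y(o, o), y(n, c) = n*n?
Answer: -165366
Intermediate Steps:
y(n, c) = n**2
H(o) = o**2 - 3*o (H(o) = o*(-3) + o**2 = -3*o + o**2 = o**2 - 3*o)
H(14)*(-1079) + 800 = (14*(-3 + 14))*(-1079) + 800 = (14*11)*(-1079) + 800 = 154*(-1079) + 800 = -166166 + 800 = -165366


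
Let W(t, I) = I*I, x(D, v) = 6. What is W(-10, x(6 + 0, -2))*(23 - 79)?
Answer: -2016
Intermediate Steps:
W(t, I) = I²
W(-10, x(6 + 0, -2))*(23 - 79) = 6²*(23 - 79) = 36*(-56) = -2016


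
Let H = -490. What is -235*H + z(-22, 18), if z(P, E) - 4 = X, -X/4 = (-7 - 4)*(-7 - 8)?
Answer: 114494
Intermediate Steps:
X = -660 (X = -4*(-7 - 4)*(-7 - 8) = -(-44)*(-15) = -4*165 = -660)
z(P, E) = -656 (z(P, E) = 4 - 660 = -656)
-235*H + z(-22, 18) = -235*(-490) - 656 = 115150 - 656 = 114494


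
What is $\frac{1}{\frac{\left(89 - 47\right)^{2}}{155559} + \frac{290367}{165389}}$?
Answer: $\frac{1225130831}{2164806969} \approx 0.56593$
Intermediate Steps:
$\frac{1}{\frac{\left(89 - 47\right)^{2}}{155559} + \frac{290367}{165389}} = \frac{1}{42^{2} \cdot \frac{1}{155559} + 290367 \cdot \frac{1}{165389}} = \frac{1}{1764 \cdot \frac{1}{155559} + \frac{41481}{23627}} = \frac{1}{\frac{588}{51853} + \frac{41481}{23627}} = \frac{1}{\frac{2164806969}{1225130831}} = \frac{1225130831}{2164806969}$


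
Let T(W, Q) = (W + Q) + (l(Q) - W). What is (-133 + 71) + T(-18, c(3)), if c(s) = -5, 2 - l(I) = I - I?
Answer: -65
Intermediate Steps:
l(I) = 2 (l(I) = 2 - (I - I) = 2 - 1*0 = 2 + 0 = 2)
T(W, Q) = 2 + Q (T(W, Q) = (W + Q) + (2 - W) = (Q + W) + (2 - W) = 2 + Q)
(-133 + 71) + T(-18, c(3)) = (-133 + 71) + (2 - 5) = -62 - 3 = -65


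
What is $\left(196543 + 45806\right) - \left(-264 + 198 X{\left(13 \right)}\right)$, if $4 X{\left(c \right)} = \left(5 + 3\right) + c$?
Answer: $\frac{483147}{2} \approx 2.4157 \cdot 10^{5}$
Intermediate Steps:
$X{\left(c \right)} = 2 + \frac{c}{4}$ ($X{\left(c \right)} = \frac{\left(5 + 3\right) + c}{4} = \frac{8 + c}{4} = 2 + \frac{c}{4}$)
$\left(196543 + 45806\right) - \left(-264 + 198 X{\left(13 \right)}\right) = \left(196543 + 45806\right) + \left(- 198 \left(2 + \frac{1}{4} \cdot 13\right) + 264\right) = 242349 + \left(- 198 \left(2 + \frac{13}{4}\right) + 264\right) = 242349 + \left(\left(-198\right) \frac{21}{4} + 264\right) = 242349 + \left(- \frac{2079}{2} + 264\right) = 242349 - \frac{1551}{2} = \frac{483147}{2}$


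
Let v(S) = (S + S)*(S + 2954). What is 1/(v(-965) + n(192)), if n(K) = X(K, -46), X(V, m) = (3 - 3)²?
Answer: -1/3838770 ≈ -2.6050e-7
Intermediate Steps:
X(V, m) = 0 (X(V, m) = 0² = 0)
n(K) = 0
v(S) = 2*S*(2954 + S) (v(S) = (2*S)*(2954 + S) = 2*S*(2954 + S))
1/(v(-965) + n(192)) = 1/(2*(-965)*(2954 - 965) + 0) = 1/(2*(-965)*1989 + 0) = 1/(-3838770 + 0) = 1/(-3838770) = -1/3838770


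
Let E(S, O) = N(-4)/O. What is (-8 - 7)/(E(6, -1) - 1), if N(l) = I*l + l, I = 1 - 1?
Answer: -5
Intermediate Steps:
I = 0
N(l) = l (N(l) = 0*l + l = 0 + l = l)
E(S, O) = -4/O
(-8 - 7)/(E(6, -1) - 1) = (-8 - 7)/(-4/(-1) - 1) = -15/(-4*(-1) - 1) = -15/(4 - 1) = -15/3 = -15*⅓ = -5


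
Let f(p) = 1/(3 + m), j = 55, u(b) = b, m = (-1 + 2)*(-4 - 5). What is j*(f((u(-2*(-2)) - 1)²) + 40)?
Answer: 13145/6 ≈ 2190.8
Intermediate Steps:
m = -9 (m = 1*(-9) = -9)
f(p) = -⅙ (f(p) = 1/(3 - 9) = 1/(-6) = -⅙)
j*(f((u(-2*(-2)) - 1)²) + 40) = 55*(-⅙ + 40) = 55*(239/6) = 13145/6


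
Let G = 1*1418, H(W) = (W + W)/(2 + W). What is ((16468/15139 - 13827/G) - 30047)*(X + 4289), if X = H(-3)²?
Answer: -2790524552956975/21467102 ≈ -1.2999e+8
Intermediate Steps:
H(W) = 2*W/(2 + W) (H(W) = (2*W)/(2 + W) = 2*W/(2 + W))
G = 1418
X = 36 (X = (2*(-3)/(2 - 3))² = (2*(-3)/(-1))² = (2*(-3)*(-1))² = 6² = 36)
((16468/15139 - 13827/G) - 30047)*(X + 4289) = ((16468/15139 - 13827/1418) - 30047)*(36 + 4289) = ((16468*(1/15139) - 13827*1/1418) - 30047)*4325 = ((16468/15139 - 13827/1418) - 30047)*4325 = (-185975329/21467102 - 30047)*4325 = -645207989123/21467102*4325 = -2790524552956975/21467102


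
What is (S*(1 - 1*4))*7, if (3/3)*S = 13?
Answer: -273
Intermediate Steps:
S = 13
(S*(1 - 1*4))*7 = (13*(1 - 1*4))*7 = (13*(1 - 4))*7 = (13*(-3))*7 = -39*7 = -273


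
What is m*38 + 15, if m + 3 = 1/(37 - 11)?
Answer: -1268/13 ≈ -97.538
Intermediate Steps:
m = -77/26 (m = -3 + 1/(37 - 11) = -3 + 1/26 = -77/26 ≈ -2.9615)
m*38 + 15 = -77/26*38 + 15 = -1463/13 + 15 = -1268/13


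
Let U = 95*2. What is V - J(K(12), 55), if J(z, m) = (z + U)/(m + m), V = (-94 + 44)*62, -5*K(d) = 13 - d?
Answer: -1705949/550 ≈ -3101.7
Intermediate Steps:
U = 190
K(d) = -13/5 + d/5 (K(d) = -(13 - d)/5 = -13/5 + d/5)
V = -3100 (V = -50*62 = -3100)
J(z, m) = (190 + z)/(2*m) (J(z, m) = (z + 190)/(m + m) = (190 + z)/((2*m)) = (190 + z)*(1/(2*m)) = (190 + z)/(2*m))
V - J(K(12), 55) = -3100 - (190 + (-13/5 + (⅕)*12))/(2*55) = -3100 - (190 + (-13/5 + 12/5))/(2*55) = -3100 - (190 - ⅕)/(2*55) = -3100 - 949/(2*55*5) = -3100 - 1*949/550 = -3100 - 949/550 = -1705949/550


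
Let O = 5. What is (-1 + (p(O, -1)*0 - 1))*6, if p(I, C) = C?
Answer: -12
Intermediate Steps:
(-1 + (p(O, -1)*0 - 1))*6 = (-1 + (-1*0 - 1))*6 = (-1 + (0 - 1))*6 = (-1 - 1)*6 = -2*6 = -12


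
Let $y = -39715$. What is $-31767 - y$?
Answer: $7948$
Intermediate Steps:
$-31767 - y = -31767 - -39715 = -31767 + 39715 = 7948$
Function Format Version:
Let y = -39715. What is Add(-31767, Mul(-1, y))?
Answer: 7948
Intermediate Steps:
Add(-31767, Mul(-1, y)) = Add(-31767, Mul(-1, -39715)) = Add(-31767, 39715) = 7948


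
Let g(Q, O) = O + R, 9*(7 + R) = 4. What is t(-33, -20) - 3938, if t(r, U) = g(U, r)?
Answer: -35798/9 ≈ -3977.6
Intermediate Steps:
R = -59/9 (R = -7 + (⅑)*4 = -7 + 4/9 = -59/9 ≈ -6.5556)
g(Q, O) = -59/9 + O (g(Q, O) = O - 59/9 = -59/9 + O)
t(r, U) = -59/9 + r
t(-33, -20) - 3938 = (-59/9 - 33) - 3938 = -356/9 - 3938 = -35798/9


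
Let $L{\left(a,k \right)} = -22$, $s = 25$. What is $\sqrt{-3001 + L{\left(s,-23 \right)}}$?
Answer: $i \sqrt{3023} \approx 54.982 i$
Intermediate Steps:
$\sqrt{-3001 + L{\left(s,-23 \right)}} = \sqrt{-3001 - 22} = \sqrt{-3023} = i \sqrt{3023}$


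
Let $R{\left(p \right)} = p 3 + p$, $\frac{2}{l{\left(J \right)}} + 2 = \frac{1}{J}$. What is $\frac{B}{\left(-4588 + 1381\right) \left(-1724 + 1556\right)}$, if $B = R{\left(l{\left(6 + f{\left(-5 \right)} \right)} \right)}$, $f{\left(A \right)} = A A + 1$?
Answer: $- \frac{32}{4242861} \approx -7.5421 \cdot 10^{-6}$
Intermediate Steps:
$f{\left(A \right)} = 1 + A^{2}$ ($f{\left(A \right)} = A^{2} + 1 = 1 + A^{2}$)
$l{\left(J \right)} = \frac{2}{-2 + \frac{1}{J}}$
$R{\left(p \right)} = 4 p$ ($R{\left(p \right)} = 3 p + p = 4 p$)
$B = - \frac{256}{63}$ ($B = 4 \left(- \frac{2 \left(6 + \left(1 + \left(-5\right)^{2}\right)\right)}{-1 + 2 \left(6 + \left(1 + \left(-5\right)^{2}\right)\right)}\right) = 4 \left(- \frac{2 \left(6 + \left(1 + 25\right)\right)}{-1 + 2 \left(6 + \left(1 + 25\right)\right)}\right) = 4 \left(- \frac{2 \left(6 + 26\right)}{-1 + 2 \left(6 + 26\right)}\right) = 4 \left(\left(-2\right) 32 \frac{1}{-1 + 2 \cdot 32}\right) = 4 \left(\left(-2\right) 32 \frac{1}{-1 + 64}\right) = 4 \left(\left(-2\right) 32 \cdot \frac{1}{63}\right) = 4 \left(- \frac{64}{63}\right) = - \frac{256}{63} \approx -4.0635$)
$\frac{B}{\left(-4588 + 1381\right) \left(-1724 + 1556\right)} = - \frac{256}{63 \left(-4588 + 1381\right) \left(-1724 + 1556\right)} = - \frac{256}{63 \left(\left(-3207\right) \left(-168\right)\right)} = - \frac{256}{63 \cdot 538776} = \left(- \frac{256}{63}\right) \frac{1}{538776} = - \frac{32}{4242861}$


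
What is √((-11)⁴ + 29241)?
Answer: √43882 ≈ 209.48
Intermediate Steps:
√((-11)⁴ + 29241) = √(14641 + 29241) = √43882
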